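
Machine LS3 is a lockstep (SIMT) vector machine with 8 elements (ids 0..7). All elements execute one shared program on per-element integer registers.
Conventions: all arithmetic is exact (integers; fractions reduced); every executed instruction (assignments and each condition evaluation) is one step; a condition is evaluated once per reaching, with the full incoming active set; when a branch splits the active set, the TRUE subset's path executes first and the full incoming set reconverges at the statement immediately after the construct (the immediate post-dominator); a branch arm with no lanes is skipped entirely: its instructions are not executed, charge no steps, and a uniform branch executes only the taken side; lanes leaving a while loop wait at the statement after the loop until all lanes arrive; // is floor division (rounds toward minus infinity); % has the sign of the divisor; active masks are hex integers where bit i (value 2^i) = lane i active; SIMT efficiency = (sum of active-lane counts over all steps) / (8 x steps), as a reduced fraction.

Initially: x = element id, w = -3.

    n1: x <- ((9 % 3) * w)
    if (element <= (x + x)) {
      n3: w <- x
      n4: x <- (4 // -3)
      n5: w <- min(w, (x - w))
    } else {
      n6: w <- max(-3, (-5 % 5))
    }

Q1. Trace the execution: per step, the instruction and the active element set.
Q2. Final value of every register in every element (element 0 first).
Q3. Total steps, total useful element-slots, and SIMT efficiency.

step 0: x <- ((9 % 3) * w)           0xff
step 1: eval (element <= (x + x))    0xff
step 2: w <- x                       0x01
step 3: x <- (4 // -3)               0x01
step 4: w <- min(w, (x - w))         0x01
step 5: w <- max(-3, (-5 % 5))       0xfe

Answer: 6 steps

x: -2,0,0,0,0,0,0,0
w: -2,0,0,0,0,0,0,0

steps = 6; useful = 26; efficiency = 26/48 = 13/24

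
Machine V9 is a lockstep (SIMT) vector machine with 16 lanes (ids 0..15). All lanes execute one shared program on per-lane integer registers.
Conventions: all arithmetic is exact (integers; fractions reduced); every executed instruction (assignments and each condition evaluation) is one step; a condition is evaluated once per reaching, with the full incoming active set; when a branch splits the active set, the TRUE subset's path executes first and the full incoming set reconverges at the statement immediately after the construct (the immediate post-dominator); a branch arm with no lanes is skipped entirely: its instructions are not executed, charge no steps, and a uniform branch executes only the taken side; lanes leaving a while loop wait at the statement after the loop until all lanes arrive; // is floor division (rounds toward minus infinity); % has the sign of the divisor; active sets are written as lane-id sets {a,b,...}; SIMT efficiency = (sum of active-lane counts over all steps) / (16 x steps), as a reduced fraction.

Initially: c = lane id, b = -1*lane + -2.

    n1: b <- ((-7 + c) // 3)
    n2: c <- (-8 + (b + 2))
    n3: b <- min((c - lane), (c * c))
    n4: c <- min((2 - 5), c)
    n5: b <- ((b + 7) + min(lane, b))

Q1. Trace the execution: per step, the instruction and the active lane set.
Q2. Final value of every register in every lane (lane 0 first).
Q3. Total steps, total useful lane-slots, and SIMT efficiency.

step 0: b <- ((-7 + c) // 3)         {0,1,2,3,4,5,6,7,8,9,10,11,12,13,14,15}
step 1: c <- (-8 + (b + 2))          {0,1,2,3,4,5,6,7,8,9,10,11,12,13,14,15}
step 2: b <- min((c - lane), (c * c)) {0,1,2,3,4,5,6,7,8,9,10,11,12,13,14,15}
step 3: c <- min((2 - 5), c)         {0,1,2,3,4,5,6,7,8,9,10,11,12,13,14,15}
step 4: b <- ((b + 7) + min(lane, b)) {0,1,2,3,4,5,6,7,8,9,10,11,12,13,14,15}

Answer: 5 steps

c: -9,-8,-8,-8,-7,-7,-7,-6,-6,-6,-5,-5,-5,-4,-4,-4
b: -11,-11,-13,-15,-15,-17,-19,-19,-21,-23,-23,-25,-27,-27,-29,-31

steps = 5; useful = 80; efficiency = 80/80 = 1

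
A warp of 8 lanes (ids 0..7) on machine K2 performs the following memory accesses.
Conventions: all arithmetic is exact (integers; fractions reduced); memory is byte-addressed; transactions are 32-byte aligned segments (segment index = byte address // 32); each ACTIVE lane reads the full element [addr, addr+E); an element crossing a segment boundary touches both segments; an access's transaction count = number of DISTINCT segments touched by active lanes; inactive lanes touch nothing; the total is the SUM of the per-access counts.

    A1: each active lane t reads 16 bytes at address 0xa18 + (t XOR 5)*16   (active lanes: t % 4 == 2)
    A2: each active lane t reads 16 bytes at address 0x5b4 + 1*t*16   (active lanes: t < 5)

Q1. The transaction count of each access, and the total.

A1: 2 transactions
A2: 4 transactions

Answer: 2,4; total 6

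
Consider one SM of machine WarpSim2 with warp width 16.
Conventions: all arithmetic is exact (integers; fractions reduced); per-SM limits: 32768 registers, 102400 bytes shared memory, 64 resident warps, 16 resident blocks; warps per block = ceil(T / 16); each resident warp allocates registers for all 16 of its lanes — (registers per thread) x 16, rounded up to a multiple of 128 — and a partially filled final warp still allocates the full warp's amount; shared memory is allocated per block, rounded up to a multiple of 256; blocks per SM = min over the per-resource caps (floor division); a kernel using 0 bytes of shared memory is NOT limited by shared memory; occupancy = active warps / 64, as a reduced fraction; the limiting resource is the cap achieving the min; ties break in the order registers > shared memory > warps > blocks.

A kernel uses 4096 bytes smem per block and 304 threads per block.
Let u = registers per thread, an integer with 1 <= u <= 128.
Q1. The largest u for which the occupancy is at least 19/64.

Answer: u = 104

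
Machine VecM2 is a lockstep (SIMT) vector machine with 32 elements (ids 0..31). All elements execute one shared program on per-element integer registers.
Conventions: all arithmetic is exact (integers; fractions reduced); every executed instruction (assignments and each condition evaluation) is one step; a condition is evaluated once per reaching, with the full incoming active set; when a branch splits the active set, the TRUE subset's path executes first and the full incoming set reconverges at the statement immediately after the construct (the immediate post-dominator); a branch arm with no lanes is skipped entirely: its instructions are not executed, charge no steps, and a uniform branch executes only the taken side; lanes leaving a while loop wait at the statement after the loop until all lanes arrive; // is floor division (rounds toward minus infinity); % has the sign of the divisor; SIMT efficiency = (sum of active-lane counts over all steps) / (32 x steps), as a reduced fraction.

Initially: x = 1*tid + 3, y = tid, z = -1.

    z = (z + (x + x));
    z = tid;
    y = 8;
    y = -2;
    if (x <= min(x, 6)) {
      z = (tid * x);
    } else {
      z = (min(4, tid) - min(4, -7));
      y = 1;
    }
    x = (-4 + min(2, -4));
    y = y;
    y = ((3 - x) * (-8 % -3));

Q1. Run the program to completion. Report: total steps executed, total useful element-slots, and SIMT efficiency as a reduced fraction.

Answer: 11 steps, 316 useful, 79/88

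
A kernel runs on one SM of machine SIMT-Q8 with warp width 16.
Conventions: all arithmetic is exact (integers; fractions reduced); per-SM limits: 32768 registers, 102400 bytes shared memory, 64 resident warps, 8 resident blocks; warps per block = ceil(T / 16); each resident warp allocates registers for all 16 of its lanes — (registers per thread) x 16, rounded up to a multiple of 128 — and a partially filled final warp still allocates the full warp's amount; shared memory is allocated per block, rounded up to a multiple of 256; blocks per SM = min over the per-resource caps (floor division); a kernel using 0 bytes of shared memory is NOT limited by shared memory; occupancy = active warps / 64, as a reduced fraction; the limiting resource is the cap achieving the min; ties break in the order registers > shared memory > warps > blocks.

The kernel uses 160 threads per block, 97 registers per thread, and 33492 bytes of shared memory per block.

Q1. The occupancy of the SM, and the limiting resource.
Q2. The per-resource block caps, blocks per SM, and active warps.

Answer: occupancy 5/32, limited by registers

registers: 1 block
shared memory: 3 blocks
warps: 6 blocks
blocks: 8 blocks

Answer: 1 block, 10 active warps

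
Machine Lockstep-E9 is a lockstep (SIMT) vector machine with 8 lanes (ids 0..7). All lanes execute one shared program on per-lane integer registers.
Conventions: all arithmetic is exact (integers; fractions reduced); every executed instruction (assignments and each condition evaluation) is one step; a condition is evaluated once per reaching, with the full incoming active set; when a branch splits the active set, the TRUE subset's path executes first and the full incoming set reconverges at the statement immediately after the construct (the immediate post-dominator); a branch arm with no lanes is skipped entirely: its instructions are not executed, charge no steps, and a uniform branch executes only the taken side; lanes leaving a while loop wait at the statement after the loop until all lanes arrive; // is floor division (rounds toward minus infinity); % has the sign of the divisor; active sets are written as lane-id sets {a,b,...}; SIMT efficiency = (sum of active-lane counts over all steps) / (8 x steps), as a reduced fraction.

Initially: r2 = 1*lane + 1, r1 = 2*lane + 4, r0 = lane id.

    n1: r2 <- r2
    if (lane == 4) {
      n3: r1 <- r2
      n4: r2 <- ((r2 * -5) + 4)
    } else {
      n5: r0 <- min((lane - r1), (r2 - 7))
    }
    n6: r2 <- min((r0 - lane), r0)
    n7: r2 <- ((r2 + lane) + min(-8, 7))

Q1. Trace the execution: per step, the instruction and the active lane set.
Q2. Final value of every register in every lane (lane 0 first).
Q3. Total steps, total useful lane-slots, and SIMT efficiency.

step 0: r2 <- r2                     {0,1,2,3,4,5,6,7}
step 1: eval (lane == 4)             {0,1,2,3,4,5,6,7}
step 2: r1 <- r2                     {4}
step 3: r2 <- ((r2 * -5) + 4)        {4}
step 4: r0 <- min((lane - r1), (r2 - 7)) {0,1,2,3,5,6,7}
step 5: r2 <- min((r0 - lane), r0)   {0,1,2,3,4,5,6,7}
step 6: r2 <- ((r2 + lane) + min(-8, 7)) {0,1,2,3,4,5,6,7}

Answer: 7 steps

r2: -14,-13,-14,-15,-4,-17,-18,-19
r1: 4,6,8,10,5,14,16,18
r0: -6,-5,-6,-7,4,-9,-10,-11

steps = 7; useful = 41; efficiency = 41/56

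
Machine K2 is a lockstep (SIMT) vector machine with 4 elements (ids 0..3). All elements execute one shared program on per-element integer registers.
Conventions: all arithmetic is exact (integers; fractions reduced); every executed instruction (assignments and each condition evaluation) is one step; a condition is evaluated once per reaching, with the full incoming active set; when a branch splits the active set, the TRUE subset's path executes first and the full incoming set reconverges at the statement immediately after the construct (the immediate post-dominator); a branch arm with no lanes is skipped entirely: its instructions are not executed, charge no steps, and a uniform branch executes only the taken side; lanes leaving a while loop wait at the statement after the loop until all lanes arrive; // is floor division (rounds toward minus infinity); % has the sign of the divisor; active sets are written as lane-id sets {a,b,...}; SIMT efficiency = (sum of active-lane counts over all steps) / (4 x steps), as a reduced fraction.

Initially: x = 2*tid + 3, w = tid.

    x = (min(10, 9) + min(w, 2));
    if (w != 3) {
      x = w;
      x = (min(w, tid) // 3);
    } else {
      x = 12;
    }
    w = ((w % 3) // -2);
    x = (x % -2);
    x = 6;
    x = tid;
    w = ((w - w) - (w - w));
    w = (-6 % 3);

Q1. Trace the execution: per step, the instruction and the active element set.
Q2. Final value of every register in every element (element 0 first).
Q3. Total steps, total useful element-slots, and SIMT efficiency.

step 0: x <- (min(10, 9) + min(w, 2)) {0,1,2,3}
step 1: eval (w != 3)                {0,1,2,3}
step 2: x <- w                       {0,1,2}
step 3: x <- (min(w, tid) // 3)      {0,1,2}
step 4: x <- 12                      {3}
step 5: w <- ((w % 3) // -2)         {0,1,2,3}
step 6: x <- (x % -2)                {0,1,2,3}
step 7: x <- 6                       {0,1,2,3}
step 8: x <- tid                     {0,1,2,3}
step 9: w <- ((w - w) - (w - w))     {0,1,2,3}
step 10: w <- (-6 % 3)                {0,1,2,3}

Answer: 11 steps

x: 0,1,2,3
w: 0,0,0,0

steps = 11; useful = 39; efficiency = 39/44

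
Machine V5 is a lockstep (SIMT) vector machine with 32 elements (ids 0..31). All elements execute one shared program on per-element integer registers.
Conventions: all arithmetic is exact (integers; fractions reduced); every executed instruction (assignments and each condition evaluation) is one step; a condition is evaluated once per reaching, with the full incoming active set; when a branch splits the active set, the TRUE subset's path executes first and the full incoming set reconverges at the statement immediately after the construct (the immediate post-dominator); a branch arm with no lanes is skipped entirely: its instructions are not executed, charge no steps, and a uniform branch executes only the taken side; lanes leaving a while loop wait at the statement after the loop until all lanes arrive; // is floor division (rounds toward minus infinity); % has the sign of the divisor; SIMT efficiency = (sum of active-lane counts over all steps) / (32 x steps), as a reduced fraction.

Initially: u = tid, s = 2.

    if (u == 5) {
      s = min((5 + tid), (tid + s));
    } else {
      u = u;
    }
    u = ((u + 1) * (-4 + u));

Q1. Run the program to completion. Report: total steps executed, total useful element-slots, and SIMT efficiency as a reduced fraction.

Answer: 4 steps, 96 useful, 3/4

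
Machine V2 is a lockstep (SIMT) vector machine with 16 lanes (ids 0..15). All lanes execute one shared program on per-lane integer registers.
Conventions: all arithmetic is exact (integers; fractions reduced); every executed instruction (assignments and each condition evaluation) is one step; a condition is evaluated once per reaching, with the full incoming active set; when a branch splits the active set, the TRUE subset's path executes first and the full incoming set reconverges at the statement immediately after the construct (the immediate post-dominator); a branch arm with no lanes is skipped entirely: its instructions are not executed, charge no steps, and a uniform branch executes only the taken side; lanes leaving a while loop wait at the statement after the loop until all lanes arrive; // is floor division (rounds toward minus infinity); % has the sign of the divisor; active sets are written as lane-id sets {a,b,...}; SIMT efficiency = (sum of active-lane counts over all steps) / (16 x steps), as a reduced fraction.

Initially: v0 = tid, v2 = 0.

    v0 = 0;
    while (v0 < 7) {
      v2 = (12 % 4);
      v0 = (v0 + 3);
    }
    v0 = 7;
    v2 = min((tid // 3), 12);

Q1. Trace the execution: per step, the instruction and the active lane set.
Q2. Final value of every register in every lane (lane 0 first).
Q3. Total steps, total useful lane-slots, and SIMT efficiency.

step 0: v0 <- 0                      {0,1,2,3,4,5,6,7,8,9,10,11,12,13,14,15}
step 1: eval (v0 < 7)                {0,1,2,3,4,5,6,7,8,9,10,11,12,13,14,15}
step 2: v2 <- (12 % 4)               {0,1,2,3,4,5,6,7,8,9,10,11,12,13,14,15}
step 3: v0 <- (v0 + 3)               {0,1,2,3,4,5,6,7,8,9,10,11,12,13,14,15}
step 4: eval (v0 < 7)                {0,1,2,3,4,5,6,7,8,9,10,11,12,13,14,15}
step 5: v2 <- (12 % 4)               {0,1,2,3,4,5,6,7,8,9,10,11,12,13,14,15}
step 6: v0 <- (v0 + 3)               {0,1,2,3,4,5,6,7,8,9,10,11,12,13,14,15}
step 7: eval (v0 < 7)                {0,1,2,3,4,5,6,7,8,9,10,11,12,13,14,15}
step 8: v2 <- (12 % 4)               {0,1,2,3,4,5,6,7,8,9,10,11,12,13,14,15}
step 9: v0 <- (v0 + 3)               {0,1,2,3,4,5,6,7,8,9,10,11,12,13,14,15}
step 10: eval (v0 < 7)                {0,1,2,3,4,5,6,7,8,9,10,11,12,13,14,15}
step 11: v0 <- 7                      {0,1,2,3,4,5,6,7,8,9,10,11,12,13,14,15}
step 12: v2 <- min((tid // 3), 12)    {0,1,2,3,4,5,6,7,8,9,10,11,12,13,14,15}

Answer: 13 steps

v0: 7,7,7,7,7,7,7,7,7,7,7,7,7,7,7,7
v2: 0,0,0,1,1,1,2,2,2,3,3,3,4,4,4,5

steps = 13; useful = 208; efficiency = 208/208 = 1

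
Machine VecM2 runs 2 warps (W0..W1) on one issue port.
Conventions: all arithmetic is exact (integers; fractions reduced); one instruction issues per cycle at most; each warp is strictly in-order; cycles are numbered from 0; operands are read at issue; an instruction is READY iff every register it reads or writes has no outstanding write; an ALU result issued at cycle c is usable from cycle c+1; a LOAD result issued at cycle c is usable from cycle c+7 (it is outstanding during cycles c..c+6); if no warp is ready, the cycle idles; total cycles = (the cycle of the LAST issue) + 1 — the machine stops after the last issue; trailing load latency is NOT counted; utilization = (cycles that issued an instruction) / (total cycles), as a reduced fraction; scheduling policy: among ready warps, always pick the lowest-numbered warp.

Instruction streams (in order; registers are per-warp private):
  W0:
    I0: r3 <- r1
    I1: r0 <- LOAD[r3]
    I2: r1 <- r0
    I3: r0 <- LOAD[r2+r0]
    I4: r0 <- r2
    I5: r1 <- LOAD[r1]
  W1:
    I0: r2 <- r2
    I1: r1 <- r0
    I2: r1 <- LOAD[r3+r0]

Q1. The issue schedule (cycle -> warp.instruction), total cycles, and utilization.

cycle 0: W0.I0
cycle 1: W0.I1
cycle 2: W1.I0
cycle 3: W1.I1
cycle 4: W1.I2
cycle 5: idle
cycle 6: idle
cycle 7: idle
cycle 8: W0.I2
cycle 9: W0.I3
cycle 10: idle
cycle 11: idle
cycle 12: idle
cycle 13: idle
cycle 14: idle
cycle 15: idle
cycle 16: W0.I4
cycle 17: W0.I5

Answer: 18 cycles, utilization 1/2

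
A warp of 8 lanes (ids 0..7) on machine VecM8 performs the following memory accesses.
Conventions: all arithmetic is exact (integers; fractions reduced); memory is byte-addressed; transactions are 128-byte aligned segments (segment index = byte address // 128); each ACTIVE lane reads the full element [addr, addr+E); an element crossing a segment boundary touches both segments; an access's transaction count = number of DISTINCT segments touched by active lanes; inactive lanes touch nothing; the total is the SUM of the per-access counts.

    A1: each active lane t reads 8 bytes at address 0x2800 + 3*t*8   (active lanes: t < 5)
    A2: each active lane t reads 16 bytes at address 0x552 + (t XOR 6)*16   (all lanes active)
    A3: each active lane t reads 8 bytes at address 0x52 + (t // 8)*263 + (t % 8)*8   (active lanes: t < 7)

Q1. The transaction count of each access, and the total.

A1: 1 transaction
A2: 2 transactions
A3: 2 transactions

Answer: 1,2,2; total 5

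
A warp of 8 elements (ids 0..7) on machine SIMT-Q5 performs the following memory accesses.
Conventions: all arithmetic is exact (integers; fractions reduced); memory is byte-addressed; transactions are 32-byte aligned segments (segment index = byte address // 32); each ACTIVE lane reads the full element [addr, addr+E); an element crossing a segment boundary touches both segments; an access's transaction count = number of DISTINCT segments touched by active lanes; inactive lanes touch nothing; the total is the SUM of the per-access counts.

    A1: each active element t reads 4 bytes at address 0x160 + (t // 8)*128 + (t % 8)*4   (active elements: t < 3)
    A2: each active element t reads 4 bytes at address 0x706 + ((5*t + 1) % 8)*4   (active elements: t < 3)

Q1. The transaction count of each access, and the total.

A1: 1 transaction
A2: 2 transactions

Answer: 1,2; total 3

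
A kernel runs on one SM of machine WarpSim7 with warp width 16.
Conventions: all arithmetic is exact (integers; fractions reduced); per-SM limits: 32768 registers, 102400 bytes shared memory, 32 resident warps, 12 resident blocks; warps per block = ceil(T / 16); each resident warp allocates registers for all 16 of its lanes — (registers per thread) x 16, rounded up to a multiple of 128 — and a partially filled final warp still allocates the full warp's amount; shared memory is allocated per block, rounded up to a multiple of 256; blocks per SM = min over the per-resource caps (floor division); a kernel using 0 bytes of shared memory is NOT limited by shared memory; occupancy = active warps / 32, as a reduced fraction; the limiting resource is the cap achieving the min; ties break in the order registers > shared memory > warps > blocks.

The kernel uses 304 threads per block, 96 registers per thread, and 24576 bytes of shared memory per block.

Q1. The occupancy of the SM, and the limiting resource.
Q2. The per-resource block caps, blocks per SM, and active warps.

Answer: occupancy 19/32, limited by registers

registers: 1 block
shared memory: 4 blocks
warps: 1 block
blocks: 12 blocks

Answer: 1 block, 19 active warps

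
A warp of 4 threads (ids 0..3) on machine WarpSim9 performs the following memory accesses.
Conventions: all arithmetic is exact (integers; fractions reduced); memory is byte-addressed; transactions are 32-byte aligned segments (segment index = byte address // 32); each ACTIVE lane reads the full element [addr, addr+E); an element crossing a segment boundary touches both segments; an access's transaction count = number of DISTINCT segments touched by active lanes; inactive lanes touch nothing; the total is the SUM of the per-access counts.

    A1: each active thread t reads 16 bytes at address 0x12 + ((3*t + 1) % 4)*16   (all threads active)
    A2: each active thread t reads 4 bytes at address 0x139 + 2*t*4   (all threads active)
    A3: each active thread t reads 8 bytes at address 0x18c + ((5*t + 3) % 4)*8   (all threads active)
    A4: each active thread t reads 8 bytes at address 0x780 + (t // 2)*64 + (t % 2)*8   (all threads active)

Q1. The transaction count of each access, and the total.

A1: 3 transactions
A2: 2 transactions
A3: 2 transactions
A4: 2 transactions

Answer: 3,2,2,2; total 9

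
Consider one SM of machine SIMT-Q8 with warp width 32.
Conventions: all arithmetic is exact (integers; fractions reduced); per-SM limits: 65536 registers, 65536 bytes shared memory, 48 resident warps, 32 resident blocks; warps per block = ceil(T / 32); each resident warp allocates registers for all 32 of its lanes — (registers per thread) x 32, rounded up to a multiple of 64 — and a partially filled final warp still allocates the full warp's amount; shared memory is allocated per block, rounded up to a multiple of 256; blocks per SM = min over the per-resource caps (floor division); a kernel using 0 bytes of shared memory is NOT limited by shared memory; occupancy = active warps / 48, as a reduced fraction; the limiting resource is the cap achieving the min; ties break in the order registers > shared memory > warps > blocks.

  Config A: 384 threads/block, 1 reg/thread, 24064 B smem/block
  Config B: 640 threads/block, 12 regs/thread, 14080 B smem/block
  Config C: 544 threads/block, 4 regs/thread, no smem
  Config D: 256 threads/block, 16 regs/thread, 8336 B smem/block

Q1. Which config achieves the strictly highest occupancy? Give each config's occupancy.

occupancies: A 1/2, B 5/6, C 17/24, D 1

Answer: D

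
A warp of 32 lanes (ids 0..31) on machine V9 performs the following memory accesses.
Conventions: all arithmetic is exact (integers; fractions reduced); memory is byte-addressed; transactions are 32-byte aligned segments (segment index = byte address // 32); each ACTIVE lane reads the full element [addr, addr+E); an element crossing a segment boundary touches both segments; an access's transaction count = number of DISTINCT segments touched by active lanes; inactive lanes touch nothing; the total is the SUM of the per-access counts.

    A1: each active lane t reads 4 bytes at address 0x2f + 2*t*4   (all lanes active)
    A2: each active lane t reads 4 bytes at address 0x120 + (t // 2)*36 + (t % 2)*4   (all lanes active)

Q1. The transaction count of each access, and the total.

A1: 9 transactions
A2: 18 transactions

Answer: 9,18; total 27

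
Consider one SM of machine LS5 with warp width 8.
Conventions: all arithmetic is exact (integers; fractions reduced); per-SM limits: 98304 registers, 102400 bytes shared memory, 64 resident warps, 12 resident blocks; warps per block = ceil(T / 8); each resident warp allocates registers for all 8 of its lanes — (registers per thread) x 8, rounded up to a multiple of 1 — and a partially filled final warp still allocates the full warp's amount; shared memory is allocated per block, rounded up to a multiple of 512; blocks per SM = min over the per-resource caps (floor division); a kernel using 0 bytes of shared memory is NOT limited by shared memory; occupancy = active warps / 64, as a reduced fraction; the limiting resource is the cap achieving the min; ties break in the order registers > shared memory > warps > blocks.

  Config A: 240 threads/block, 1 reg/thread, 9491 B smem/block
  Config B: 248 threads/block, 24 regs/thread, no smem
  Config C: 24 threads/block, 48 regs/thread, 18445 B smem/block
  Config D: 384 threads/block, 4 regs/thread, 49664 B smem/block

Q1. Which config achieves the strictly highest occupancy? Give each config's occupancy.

occupancies: A 15/16, B 31/32, C 15/64, D 3/4

Answer: B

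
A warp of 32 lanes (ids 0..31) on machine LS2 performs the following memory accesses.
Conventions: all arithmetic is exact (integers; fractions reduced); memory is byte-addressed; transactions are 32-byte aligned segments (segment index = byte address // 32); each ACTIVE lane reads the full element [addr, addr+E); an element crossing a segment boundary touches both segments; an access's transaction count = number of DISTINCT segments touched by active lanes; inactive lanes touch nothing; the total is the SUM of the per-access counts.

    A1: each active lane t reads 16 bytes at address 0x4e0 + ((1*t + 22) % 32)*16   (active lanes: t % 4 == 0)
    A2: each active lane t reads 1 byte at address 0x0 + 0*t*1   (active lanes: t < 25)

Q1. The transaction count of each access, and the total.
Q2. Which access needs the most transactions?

A1: 8 transactions
A2: 1 transaction

Answer: 8,1; total 9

Answer: A1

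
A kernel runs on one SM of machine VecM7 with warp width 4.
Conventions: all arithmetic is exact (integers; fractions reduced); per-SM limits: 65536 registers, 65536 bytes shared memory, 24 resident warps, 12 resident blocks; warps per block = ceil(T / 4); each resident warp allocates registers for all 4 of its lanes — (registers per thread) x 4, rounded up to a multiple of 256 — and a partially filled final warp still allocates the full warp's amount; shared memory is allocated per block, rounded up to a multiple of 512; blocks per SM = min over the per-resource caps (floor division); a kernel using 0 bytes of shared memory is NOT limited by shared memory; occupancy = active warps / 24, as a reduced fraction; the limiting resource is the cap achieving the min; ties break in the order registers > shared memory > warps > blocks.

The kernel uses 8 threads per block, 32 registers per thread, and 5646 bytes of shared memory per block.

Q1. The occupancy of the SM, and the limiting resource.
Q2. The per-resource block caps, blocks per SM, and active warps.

Answer: occupancy 5/6, limited by shared memory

registers: 128 blocks
shared memory: 10 blocks
warps: 12 blocks
blocks: 12 blocks

Answer: 10 blocks, 20 active warps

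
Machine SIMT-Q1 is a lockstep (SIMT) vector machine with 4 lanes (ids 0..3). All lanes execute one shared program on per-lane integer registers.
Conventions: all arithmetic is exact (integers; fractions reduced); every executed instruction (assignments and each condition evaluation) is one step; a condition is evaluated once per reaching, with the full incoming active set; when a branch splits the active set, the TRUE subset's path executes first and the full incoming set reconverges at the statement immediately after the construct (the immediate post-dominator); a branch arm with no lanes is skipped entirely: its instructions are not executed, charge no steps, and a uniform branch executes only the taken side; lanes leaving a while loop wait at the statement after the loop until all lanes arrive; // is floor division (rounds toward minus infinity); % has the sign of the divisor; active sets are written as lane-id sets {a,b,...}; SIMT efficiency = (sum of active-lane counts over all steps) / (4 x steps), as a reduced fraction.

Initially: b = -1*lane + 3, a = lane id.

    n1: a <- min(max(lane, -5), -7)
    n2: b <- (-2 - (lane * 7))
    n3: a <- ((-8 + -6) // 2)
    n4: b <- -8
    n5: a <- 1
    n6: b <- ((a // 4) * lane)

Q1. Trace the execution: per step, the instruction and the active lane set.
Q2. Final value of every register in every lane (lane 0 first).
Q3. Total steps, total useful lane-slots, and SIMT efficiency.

step 0: a <- min(max(lane, -5), -7)  {0,1,2,3}
step 1: b <- (-2 - (lane * 7))       {0,1,2,3}
step 2: a <- ((-8 + -6) // 2)        {0,1,2,3}
step 3: b <- -8                      {0,1,2,3}
step 4: a <- 1                       {0,1,2,3}
step 5: b <- ((a // 4) * lane)       {0,1,2,3}

Answer: 6 steps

b: 0,0,0,0
a: 1,1,1,1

steps = 6; useful = 24; efficiency = 24/24 = 1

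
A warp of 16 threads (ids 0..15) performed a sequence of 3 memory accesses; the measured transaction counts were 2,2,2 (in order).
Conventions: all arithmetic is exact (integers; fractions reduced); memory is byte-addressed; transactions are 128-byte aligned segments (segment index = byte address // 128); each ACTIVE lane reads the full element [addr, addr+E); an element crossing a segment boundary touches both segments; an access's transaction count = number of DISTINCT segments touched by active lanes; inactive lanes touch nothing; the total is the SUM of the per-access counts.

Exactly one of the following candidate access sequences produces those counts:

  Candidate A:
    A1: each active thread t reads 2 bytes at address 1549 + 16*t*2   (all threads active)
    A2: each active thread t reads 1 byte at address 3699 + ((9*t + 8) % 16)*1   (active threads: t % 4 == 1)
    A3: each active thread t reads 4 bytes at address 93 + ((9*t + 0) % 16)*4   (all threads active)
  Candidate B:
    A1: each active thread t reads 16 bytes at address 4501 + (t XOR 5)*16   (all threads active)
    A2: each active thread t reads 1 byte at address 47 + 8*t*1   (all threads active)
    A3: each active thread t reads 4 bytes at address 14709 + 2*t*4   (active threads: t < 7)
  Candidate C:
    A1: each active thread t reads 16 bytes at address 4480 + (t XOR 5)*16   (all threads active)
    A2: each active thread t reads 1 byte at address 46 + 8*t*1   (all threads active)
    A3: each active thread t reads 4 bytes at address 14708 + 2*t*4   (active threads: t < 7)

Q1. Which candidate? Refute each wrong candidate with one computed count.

A: A1 gives 4 transactions, not 2
B: A1 gives 3 transactions, not 2
C: all counts match (2,2,2)

Answer: C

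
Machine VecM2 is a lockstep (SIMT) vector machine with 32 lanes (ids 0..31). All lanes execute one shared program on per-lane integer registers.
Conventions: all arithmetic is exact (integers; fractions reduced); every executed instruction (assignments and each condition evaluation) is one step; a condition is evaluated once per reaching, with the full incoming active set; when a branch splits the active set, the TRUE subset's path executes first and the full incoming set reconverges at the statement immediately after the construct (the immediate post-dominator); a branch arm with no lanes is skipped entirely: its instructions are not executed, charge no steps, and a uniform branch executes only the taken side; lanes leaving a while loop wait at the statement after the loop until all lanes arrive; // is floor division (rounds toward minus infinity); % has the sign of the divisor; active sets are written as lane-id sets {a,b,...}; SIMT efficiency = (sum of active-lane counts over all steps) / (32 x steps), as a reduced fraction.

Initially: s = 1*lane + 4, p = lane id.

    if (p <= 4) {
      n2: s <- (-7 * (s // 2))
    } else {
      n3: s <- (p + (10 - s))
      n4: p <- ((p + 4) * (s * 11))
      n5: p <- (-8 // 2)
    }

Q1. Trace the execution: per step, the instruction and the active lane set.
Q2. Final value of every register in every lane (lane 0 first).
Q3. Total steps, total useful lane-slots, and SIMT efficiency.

step 0: eval (p <= 4)                {0,1,2,3,4,5,6,7,8,9,10,11,12,13,14,15,16,17,18,19,20,21,22,23,24,25,26,27,28,29,30,31}
step 1: s <- (-7 * (s // 2))         {0,1,2,3,4}
step 2: s <- (p + (10 - s))          {5,6,7,8,9,10,11,12,13,14,15,16,17,18,19,20,21,22,23,24,25,26,27,28,29,30,31}
step 3: p <- ((p + 4) * (s * 11))    {5,6,7,8,9,10,11,12,13,14,15,16,17,18,19,20,21,22,23,24,25,26,27,28,29,30,31}
step 4: p <- (-8 // 2)               {5,6,7,8,9,10,11,12,13,14,15,16,17,18,19,20,21,22,23,24,25,26,27,28,29,30,31}

Answer: 5 steps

s: -14,-14,-21,-21,-28,6,6,6,6,6,6,6,6,6,6,6,6,6,6,6,6,6,6,6,6,6,6,6,6,6,6,6
p: 0,1,2,3,4,-4,-4,-4,-4,-4,-4,-4,-4,-4,-4,-4,-4,-4,-4,-4,-4,-4,-4,-4,-4,-4,-4,-4,-4,-4,-4,-4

steps = 5; useful = 118; efficiency = 118/160 = 59/80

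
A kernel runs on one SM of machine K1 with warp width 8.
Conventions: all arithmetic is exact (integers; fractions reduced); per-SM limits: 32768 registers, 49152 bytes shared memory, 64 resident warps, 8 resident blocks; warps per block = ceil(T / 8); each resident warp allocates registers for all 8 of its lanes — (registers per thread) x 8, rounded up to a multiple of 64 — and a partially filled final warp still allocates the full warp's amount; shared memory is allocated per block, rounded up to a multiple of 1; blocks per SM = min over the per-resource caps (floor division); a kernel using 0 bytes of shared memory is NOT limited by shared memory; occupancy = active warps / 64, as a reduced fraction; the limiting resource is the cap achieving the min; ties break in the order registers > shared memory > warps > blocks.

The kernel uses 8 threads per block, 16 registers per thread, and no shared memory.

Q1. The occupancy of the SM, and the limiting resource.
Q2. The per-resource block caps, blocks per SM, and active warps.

Answer: occupancy 1/8, limited by blocks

registers: 256 blocks
shared memory: no limit (kernel uses none)
warps: 64 blocks
blocks: 8 blocks

Answer: 8 blocks, 8 active warps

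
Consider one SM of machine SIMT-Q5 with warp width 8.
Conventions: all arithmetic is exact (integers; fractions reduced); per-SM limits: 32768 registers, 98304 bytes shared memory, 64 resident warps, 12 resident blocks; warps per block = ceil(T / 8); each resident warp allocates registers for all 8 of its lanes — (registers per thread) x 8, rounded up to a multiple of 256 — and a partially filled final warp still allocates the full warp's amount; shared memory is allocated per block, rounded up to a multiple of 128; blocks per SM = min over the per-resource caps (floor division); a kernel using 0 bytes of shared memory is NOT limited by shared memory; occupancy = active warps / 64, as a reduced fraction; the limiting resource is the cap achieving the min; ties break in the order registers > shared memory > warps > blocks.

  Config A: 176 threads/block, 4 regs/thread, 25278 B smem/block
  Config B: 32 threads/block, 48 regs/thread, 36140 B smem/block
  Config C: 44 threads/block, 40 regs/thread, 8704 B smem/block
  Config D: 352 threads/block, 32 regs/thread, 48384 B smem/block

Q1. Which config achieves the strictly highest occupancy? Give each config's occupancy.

occupancies: A 11/16, B 1/8, C 15/16, D 11/16

Answer: C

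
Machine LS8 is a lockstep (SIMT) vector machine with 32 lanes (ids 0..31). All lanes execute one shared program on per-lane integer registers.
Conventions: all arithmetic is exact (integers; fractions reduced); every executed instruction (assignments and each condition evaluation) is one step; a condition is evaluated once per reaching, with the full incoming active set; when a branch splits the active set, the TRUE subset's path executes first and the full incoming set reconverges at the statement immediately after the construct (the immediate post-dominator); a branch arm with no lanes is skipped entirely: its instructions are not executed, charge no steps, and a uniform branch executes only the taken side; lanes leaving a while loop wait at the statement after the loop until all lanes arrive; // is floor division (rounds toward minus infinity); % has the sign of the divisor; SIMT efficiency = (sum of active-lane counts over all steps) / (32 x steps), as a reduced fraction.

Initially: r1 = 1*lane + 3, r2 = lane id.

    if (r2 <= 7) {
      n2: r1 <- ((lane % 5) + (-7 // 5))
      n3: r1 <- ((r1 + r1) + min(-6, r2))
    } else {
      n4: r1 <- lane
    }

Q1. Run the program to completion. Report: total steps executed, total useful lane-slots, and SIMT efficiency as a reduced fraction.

Answer: 4 steps, 72 useful, 9/16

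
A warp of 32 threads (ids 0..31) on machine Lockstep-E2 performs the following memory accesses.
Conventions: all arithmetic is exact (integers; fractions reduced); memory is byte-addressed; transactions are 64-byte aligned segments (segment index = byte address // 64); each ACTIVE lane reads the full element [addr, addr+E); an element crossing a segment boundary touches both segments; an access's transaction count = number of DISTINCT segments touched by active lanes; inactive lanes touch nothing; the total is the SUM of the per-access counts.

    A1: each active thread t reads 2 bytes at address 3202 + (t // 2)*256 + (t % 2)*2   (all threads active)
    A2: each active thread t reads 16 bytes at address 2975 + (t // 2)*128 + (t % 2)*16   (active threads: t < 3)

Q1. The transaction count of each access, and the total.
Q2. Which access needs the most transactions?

A1: 16 transactions
A2: 2 transactions

Answer: 16,2; total 18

Answer: A1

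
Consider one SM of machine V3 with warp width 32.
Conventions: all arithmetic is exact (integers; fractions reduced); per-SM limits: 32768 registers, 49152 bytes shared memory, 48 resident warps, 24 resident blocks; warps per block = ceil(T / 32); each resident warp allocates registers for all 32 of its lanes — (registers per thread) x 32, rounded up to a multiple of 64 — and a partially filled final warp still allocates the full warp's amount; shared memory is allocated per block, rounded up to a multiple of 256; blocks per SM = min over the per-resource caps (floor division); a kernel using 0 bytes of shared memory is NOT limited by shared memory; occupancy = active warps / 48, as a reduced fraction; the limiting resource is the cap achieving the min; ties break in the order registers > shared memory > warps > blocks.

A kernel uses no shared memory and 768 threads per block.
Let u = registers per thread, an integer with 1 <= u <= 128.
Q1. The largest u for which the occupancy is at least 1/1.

Answer: u = 20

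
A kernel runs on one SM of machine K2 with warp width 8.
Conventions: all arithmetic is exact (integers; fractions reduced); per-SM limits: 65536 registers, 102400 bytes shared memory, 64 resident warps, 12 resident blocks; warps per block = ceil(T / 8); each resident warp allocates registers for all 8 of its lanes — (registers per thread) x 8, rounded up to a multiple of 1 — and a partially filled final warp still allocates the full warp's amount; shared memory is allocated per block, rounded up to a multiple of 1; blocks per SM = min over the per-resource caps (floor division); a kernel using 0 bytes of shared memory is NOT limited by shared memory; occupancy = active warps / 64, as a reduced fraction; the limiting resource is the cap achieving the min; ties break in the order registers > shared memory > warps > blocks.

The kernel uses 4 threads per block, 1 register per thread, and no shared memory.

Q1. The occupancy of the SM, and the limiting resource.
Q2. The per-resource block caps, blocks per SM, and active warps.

Answer: occupancy 3/16, limited by blocks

registers: 8192 blocks
shared memory: no limit (kernel uses none)
warps: 64 blocks
blocks: 12 blocks

Answer: 12 blocks, 12 active warps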